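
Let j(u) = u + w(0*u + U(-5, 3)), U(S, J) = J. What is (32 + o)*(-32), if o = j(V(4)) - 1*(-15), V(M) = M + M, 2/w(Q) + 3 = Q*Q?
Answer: -5312/3 ≈ -1770.7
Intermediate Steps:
w(Q) = 2/(-3 + Q²) (w(Q) = 2/(-3 + Q*Q) = 2/(-3 + Q²))
V(M) = 2*M
j(u) = ⅓ + u (j(u) = u + 2/(-3 + (0*u + 3)²) = u + 2/(-3 + (0 + 3)²) = u + 2/(-3 + 3²) = u + 2/(-3 + 9) = u + 2/6 = u + 2*(⅙) = u + ⅓ = ⅓ + u)
o = 70/3 (o = (⅓ + 2*4) - 1*(-15) = (⅓ + 8) + 15 = 25/3 + 15 = 70/3 ≈ 23.333)
(32 + o)*(-32) = (32 + 70/3)*(-32) = (166/3)*(-32) = -5312/3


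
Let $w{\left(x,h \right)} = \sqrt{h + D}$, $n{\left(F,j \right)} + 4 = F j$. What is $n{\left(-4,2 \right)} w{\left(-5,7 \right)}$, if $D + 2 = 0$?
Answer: $- 12 \sqrt{5} \approx -26.833$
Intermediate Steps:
$D = -2$ ($D = -2 + 0 = -2$)
$n{\left(F,j \right)} = -4 + F j$
$w{\left(x,h \right)} = \sqrt{-2 + h}$ ($w{\left(x,h \right)} = \sqrt{h - 2} = \sqrt{-2 + h}$)
$n{\left(-4,2 \right)} w{\left(-5,7 \right)} = \left(-4 - 8\right) \sqrt{-2 + 7} = \left(-4 - 8\right) \sqrt{5} = - 12 \sqrt{5}$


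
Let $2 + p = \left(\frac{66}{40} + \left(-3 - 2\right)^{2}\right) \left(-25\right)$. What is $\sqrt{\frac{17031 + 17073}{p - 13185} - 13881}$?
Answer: $\frac{i \sqrt{4736729524233}}{18471} \approx 117.83 i$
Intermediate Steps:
$p = - \frac{2673}{4}$ ($p = -2 + \left(\frac{66}{40} + \left(-3 - 2\right)^{2}\right) \left(-25\right) = -2 + \left(66 \cdot \frac{1}{40} + \left(-5\right)^{2}\right) \left(-25\right) = -2 + \left(\frac{33}{20} + 25\right) \left(-25\right) = -2 + \frac{533}{20} \left(-25\right) = -2 - \frac{2665}{4} = - \frac{2673}{4} \approx -668.25$)
$\sqrt{\frac{17031 + 17073}{p - 13185} - 13881} = \sqrt{\frac{17031 + 17073}{- \frac{2673}{4} - 13185} - 13881} = \sqrt{\frac{34104}{- \frac{55413}{4}} - 13881} = \sqrt{34104 \left(- \frac{4}{55413}\right) - 13881} = \sqrt{- \frac{45472}{18471} - 13881} = \sqrt{- \frac{256441423}{18471}} = \frac{i \sqrt{4736729524233}}{18471}$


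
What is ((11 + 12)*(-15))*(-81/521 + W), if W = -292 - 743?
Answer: 186064020/521 ≈ 3.5713e+5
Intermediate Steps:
W = -1035
((11 + 12)*(-15))*(-81/521 + W) = ((11 + 12)*(-15))*(-81/521 - 1035) = (23*(-15))*(-81*1/521 - 1035) = -345*(-81/521 - 1035) = -345*(-539316/521) = 186064020/521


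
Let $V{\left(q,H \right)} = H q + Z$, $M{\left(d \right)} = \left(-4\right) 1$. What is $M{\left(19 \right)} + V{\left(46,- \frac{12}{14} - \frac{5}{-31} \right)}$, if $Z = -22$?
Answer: $- \frac{12588}{217} \approx -58.009$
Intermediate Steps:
$M{\left(d \right)} = -4$
$V{\left(q,H \right)} = -22 + H q$ ($V{\left(q,H \right)} = H q - 22 = -22 + H q$)
$M{\left(19 \right)} + V{\left(46,- \frac{12}{14} - \frac{5}{-31} \right)} = -4 + \left(-22 + \left(- \frac{12}{14} - \frac{5}{-31}\right) 46\right) = -4 + \left(-22 + \left(\left(-12\right) \frac{1}{14} - - \frac{5}{31}\right) 46\right) = -4 + \left(-22 + \left(- \frac{6}{7} + \frac{5}{31}\right) 46\right) = -4 - \frac{11720}{217} = - \frac{12588}{217}$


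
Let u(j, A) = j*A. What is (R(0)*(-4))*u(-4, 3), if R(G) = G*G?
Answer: 0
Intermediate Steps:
R(G) = G²
u(j, A) = A*j
(R(0)*(-4))*u(-4, 3) = (0²*(-4))*(3*(-4)) = (0*(-4))*(-12) = 0*(-12) = 0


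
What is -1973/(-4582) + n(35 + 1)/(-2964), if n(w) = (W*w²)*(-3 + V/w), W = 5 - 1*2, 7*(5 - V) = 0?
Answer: 4734845/1131754 ≈ 4.1836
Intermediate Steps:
V = 5 (V = 5 - ⅐*0 = 5 + 0 = 5)
W = 3 (W = 5 - 2 = 3)
n(w) = 3*w²*(-3 + 5/w) (n(w) = (3*w²)*(-3 + 5/w) = 3*w²*(-3 + 5/w))
-1973/(-4582) + n(35 + 1)/(-2964) = -1973/(-4582) + (3*(35 + 1)*(5 - 3*(35 + 1)))/(-2964) = -1973*(-1/4582) + (3*36*(5 - 3*36))*(-1/2964) = 1973/4582 + (3*36*(5 - 108))*(-1/2964) = 1973/4582 + (3*36*(-103))*(-1/2964) = 1973/4582 - 11124*(-1/2964) = 1973/4582 + 927/247 = 4734845/1131754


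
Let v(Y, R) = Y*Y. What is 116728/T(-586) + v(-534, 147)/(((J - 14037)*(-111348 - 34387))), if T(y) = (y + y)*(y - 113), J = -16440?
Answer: 43224056379394/303221241605055 ≈ 0.14255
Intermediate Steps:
v(Y, R) = Y**2
T(y) = 2*y*(-113 + y) (T(y) = (2*y)*(-113 + y) = 2*y*(-113 + y))
116728/T(-586) + v(-534, 147)/(((J - 14037)*(-111348 - 34387))) = 116728/((2*(-586)*(-113 - 586))) + (-534)**2/(((-16440 - 14037)*(-111348 - 34387))) = 116728/((2*(-586)*(-699))) + 285156/((-30477*(-145735))) = 116728/819228 + 285156/4441565595 = 116728*(1/819228) + 285156*(1/4441565595) = 29182/204807 + 95052/1480521865 = 43224056379394/303221241605055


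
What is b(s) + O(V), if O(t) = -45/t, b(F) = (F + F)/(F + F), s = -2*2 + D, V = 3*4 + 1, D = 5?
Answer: -32/13 ≈ -2.4615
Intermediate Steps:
V = 13 (V = 12 + 1 = 13)
s = 1 (s = -2*2 + 5 = -4 + 5 = 1)
b(F) = 1 (b(F) = (2*F)/((2*F)) = (2*F)*(1/(2*F)) = 1)
b(s) + O(V) = 1 - 45/13 = -32/13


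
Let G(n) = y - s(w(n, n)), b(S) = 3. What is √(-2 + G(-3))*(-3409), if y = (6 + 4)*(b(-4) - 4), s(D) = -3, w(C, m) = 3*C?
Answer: -10227*I ≈ -10227.0*I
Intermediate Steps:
y = -10 (y = (6 + 4)*(3 - 4) = 10*(-1) = -10)
G(n) = -7 (G(n) = -10 - 1*(-3) = -10 + 3 = -7)
√(-2 + G(-3))*(-3409) = √(-2 - 7)*(-3409) = √(-9)*(-3409) = (3*I)*(-3409) = -10227*I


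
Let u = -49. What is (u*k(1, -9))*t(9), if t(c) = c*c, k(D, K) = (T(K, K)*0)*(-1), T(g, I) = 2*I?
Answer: 0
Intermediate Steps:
k(D, K) = 0 (k(D, K) = ((2*K)*0)*(-1) = 0*(-1) = 0)
t(c) = c**2
(u*k(1, -9))*t(9) = -49*0*9**2 = 0*81 = 0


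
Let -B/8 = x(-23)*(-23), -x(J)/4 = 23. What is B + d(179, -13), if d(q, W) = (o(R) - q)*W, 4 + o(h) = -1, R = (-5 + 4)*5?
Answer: -14536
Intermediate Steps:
x(J) = -92 (x(J) = -4*23 = -92)
R = -5 (R = -1*5 = -5)
B = -16928 (B = -(-736)*(-23) = -8*2116 = -16928)
o(h) = -5 (o(h) = -4 - 1 = -5)
d(q, W) = W*(-5 - q) (d(q, W) = (-5 - q)*W = W*(-5 - q))
B + d(179, -13) = -16928 - 1*(-13)*(5 + 179) = -16928 - 1*(-13)*184 = -16928 + 2392 = -14536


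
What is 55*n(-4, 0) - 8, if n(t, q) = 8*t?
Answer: -1768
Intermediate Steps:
55*n(-4, 0) - 8 = 55*(8*(-4)) - 8 = 55*(-32) - 8 = -1760 - 8 = -1768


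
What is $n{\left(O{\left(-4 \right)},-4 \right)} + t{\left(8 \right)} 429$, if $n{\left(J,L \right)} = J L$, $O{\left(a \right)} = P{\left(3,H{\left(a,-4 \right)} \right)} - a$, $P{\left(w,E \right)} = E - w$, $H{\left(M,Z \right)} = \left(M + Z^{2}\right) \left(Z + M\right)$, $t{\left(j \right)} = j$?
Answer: $3812$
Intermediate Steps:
$H{\left(M,Z \right)} = \left(M + Z\right) \left(M + Z^{2}\right)$ ($H{\left(M,Z \right)} = \left(M + Z^{2}\right) \left(M + Z\right) = \left(M + Z\right) \left(M + Z^{2}\right)$)
$O{\left(a \right)} = -67 + a^{2} + 11 a$ ($O{\left(a \right)} = \left(\left(a^{2} + \left(-4\right)^{3} + a \left(-4\right) + a \left(-4\right)^{2}\right) - 3\right) - a = \left(\left(a^{2} - 64 - 4 a + a 16\right) - 3\right) - a = \left(\left(a^{2} - 64 - 4 a + 16 a\right) - 3\right) - a = \left(\left(-64 + a^{2} + 12 a\right) - 3\right) - a = \left(-67 + a^{2} + 12 a\right) - a = -67 + a^{2} + 11 a$)
$n{\left(O{\left(-4 \right)},-4 \right)} + t{\left(8 \right)} 429 = \left(-67 + \left(-4\right)^{2} + 11 \left(-4\right)\right) \left(-4\right) + 8 \cdot 429 = \left(-67 + 16 - 44\right) \left(-4\right) + 3432 = \left(-95\right) \left(-4\right) + 3432 = 380 + 3432 = 3812$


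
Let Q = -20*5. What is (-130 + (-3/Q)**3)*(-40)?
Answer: 129999973/25000 ≈ 5200.0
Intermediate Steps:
Q = -100 (Q = -5*20 = -100)
(-130 + (-3/Q)**3)*(-40) = (-130 + (-3/(-100))**3)*(-40) = (-130 + (-3*(-1/100))**3)*(-40) = (-130 + (3/100)**3)*(-40) = (-130 + 27/1000000)*(-40) = -129999973/1000000*(-40) = 129999973/25000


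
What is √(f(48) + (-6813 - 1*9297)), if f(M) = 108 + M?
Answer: I*√15954 ≈ 126.31*I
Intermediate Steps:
√(f(48) + (-6813 - 1*9297)) = √((108 + 48) + (-6813 - 1*9297)) = √(156 + (-6813 - 9297)) = √(156 - 16110) = √(-15954) = I*√15954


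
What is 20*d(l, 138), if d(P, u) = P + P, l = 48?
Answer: 1920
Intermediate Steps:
d(P, u) = 2*P
20*d(l, 138) = 20*(2*48) = 20*96 = 1920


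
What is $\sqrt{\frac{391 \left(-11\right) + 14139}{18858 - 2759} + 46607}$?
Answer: $\frac{3 \sqrt{1342184239241}}{16099} \approx 215.89$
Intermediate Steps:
$\sqrt{\frac{391 \left(-11\right) + 14139}{18858 - 2759} + 46607} = \sqrt{\frac{-4301 + 14139}{16099} + 46607} = \sqrt{9838 \cdot \frac{1}{16099} + 46607} = \sqrt{\frac{9838}{16099} + 46607} = \sqrt{\frac{750335931}{16099}} = \frac{3 \sqrt{1342184239241}}{16099}$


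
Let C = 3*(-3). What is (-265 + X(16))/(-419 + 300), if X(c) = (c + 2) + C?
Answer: 256/119 ≈ 2.1513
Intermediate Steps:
C = -9
X(c) = -7 + c (X(c) = (c + 2) - 9 = (2 + c) - 9 = -7 + c)
(-265 + X(16))/(-419 + 300) = (-265 + (-7 + 16))/(-419 + 300) = (-265 + 9)/(-119) = -256*(-1/119) = 256/119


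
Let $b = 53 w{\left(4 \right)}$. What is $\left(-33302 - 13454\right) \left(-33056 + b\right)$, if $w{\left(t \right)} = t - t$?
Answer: $1545566336$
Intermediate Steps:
$w{\left(t \right)} = 0$
$b = 0$ ($b = 53 \cdot 0 = 0$)
$\left(-33302 - 13454\right) \left(-33056 + b\right) = \left(-33302 - 13454\right) \left(-33056 + 0\right) = \left(-46756\right) \left(-33056\right) = 1545566336$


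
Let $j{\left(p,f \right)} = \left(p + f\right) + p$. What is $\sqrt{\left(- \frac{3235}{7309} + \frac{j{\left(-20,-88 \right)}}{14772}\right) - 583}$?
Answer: $\frac{i \sqrt{425088277362824118}}{26992137} \approx 24.155 i$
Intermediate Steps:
$j{\left(p,f \right)} = f + 2 p$ ($j{\left(p,f \right)} = \left(f + p\right) + p = f + 2 p$)
$\sqrt{\left(- \frac{3235}{7309} + \frac{j{\left(-20,-88 \right)}}{14772}\right) - 583} = \sqrt{\left(- \frac{3235}{7309} + \frac{-88 + 2 \left(-20\right)}{14772}\right) - 583} = \sqrt{\left(\left(-3235\right) \frac{1}{7309} + \left(-88 - 40\right) \frac{1}{14772}\right) - 583} = \sqrt{\left(- \frac{3235}{7309} - \frac{32}{3693}\right) - 583} = \sqrt{- \frac{12180743}{26992137} - 583} = \sqrt{- \frac{15748596614}{26992137}} = \frac{i \sqrt{425088277362824118}}{26992137}$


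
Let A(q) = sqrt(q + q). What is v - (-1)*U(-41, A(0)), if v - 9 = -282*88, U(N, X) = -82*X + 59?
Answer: -24748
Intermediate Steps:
A(q) = sqrt(2)*sqrt(q) (A(q) = sqrt(2*q) = sqrt(2)*sqrt(q))
U(N, X) = 59 - 82*X
v = -24807 (v = 9 - 282*88 = 9 - 24816 = -24807)
v - (-1)*U(-41, A(0)) = -24807 - (-1)*(59 - 82*sqrt(2)*sqrt(0)) = -24807 - (-1)*(59 - 82*sqrt(2)*0) = -24807 - (-1)*(59 - 82*0) = -24807 - (-1)*(59 + 0) = -24807 - (-1)*59 = -24807 - 1*(-59) = -24807 + 59 = -24748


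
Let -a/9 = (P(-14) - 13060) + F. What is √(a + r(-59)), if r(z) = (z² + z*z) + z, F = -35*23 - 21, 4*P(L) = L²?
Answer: 6*√3651 ≈ 362.54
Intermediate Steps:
P(L) = L²/4
F = -826 (F = -805 - 21 = -826)
r(z) = z + 2*z² (r(z) = (z² + z²) + z = 2*z² + z = z + 2*z²)
a = 124533 (a = -9*(((¼)*(-14)² - 13060) - 826) = -9*(((¼)*196 - 13060) - 826) = -9*((49 - 13060) - 826) = -9*(-13011 - 826) = -9*(-13837) = 124533)
√(a + r(-59)) = √(124533 - 59*(1 + 2*(-59))) = √(124533 - 59*(1 - 118)) = √(124533 - 59*(-117)) = √(124533 + 6903) = √131436 = 6*√3651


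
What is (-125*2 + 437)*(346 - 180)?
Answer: 31042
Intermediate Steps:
(-125*2 + 437)*(346 - 180) = (-250 + 437)*166 = 187*166 = 31042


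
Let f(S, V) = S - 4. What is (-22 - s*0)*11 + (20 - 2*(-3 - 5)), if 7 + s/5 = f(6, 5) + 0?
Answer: -206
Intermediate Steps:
f(S, V) = -4 + S
s = -25 (s = -35 + 5*((-4 + 6) + 0) = -35 + 5*(2 + 0) = -35 + 5*2 = -35 + 10 = -25)
(-22 - s*0)*11 + (20 - 2*(-3 - 5)) = (-22 - (-25)*0)*11 + (20 - 2*(-3 - 5)) = (-22 - 1*0)*11 + (20 - 2*(-8)) = (-22 + 0)*11 + (20 - 1*(-16)) = -22*11 + (20 + 16) = -242 + 36 = -206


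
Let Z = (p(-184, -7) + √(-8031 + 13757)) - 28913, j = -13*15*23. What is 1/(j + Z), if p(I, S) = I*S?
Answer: -16055/515523187 - √5726/1031046374 ≈ -3.1217e-5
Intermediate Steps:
j = -4485 (j = -195*23 = -4485)
Z = -27625 + √5726 (Z = (-184*(-7) + √(-8031 + 13757)) - 28913 = (1288 + √5726) - 28913 = -27625 + √5726 ≈ -27549.)
1/(j + Z) = 1/(-4485 + (-27625 + √5726)) = 1/(-32110 + √5726)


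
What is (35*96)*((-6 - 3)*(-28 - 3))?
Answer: 937440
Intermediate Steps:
(35*96)*((-6 - 3)*(-28 - 3)) = 3360*(-9*(-31)) = 3360*279 = 937440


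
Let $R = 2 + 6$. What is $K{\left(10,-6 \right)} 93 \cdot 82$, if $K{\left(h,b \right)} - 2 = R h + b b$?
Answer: $899868$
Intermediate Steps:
$R = 8$
$K{\left(h,b \right)} = 2 + b^{2} + 8 h$ ($K{\left(h,b \right)} = 2 + \left(8 h + b b\right) = 2 + \left(8 h + b^{2}\right) = 2 + \left(b^{2} + 8 h\right) = 2 + b^{2} + 8 h$)
$K{\left(10,-6 \right)} 93 \cdot 82 = \left(2 + \left(-6\right)^{2} + 8 \cdot 10\right) 93 \cdot 82 = \left(2 + 36 + 80\right) 93 \cdot 82 = 118 \cdot 93 \cdot 82 = 10974 \cdot 82 = 899868$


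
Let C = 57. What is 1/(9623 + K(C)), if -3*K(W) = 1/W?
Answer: 171/1645532 ≈ 0.00010392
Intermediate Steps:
K(W) = -1/(3*W)
1/(9623 + K(C)) = 1/(9623 - ⅓/57) = 1/(9623 - ⅓*1/57) = 1/(9623 - 1/171) = 1/(1645532/171) = 171/1645532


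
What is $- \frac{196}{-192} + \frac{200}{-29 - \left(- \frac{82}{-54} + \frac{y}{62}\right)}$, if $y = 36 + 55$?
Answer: $- \frac{2689339}{514032} \approx -5.2318$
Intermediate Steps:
$y = 91$
$- \frac{196}{-192} + \frac{200}{-29 - \left(- \frac{82}{-54} + \frac{y}{62}\right)} = - \frac{196}{-192} + \frac{200}{-29 - \left(- \frac{82}{-54} + \frac{91}{62}\right)} = \left(-196\right) \left(- \frac{1}{192}\right) + \frac{200}{-29 - \left(\left(-82\right) \left(- \frac{1}{54}\right) + 91 \cdot \frac{1}{62}\right)} = \frac{49}{48} + \frac{200}{-29 - \left(\frac{41}{27} + \frac{91}{62}\right)} = \frac{49}{48} + \frac{200}{-29 - \frac{4999}{1674}} = \frac{49}{48} + \frac{200}{- \frac{53545}{1674}} = \frac{49}{48} + 200 \left(- \frac{1674}{53545}\right) = \frac{49}{48} - \frac{66960}{10709} = - \frac{2689339}{514032}$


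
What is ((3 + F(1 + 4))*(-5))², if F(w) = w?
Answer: 1600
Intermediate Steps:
((3 + F(1 + 4))*(-5))² = ((3 + (1 + 4))*(-5))² = ((3 + 5)*(-5))² = (8*(-5))² = (-40)² = 1600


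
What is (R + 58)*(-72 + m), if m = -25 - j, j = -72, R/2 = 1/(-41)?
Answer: -59400/41 ≈ -1448.8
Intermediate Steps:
R = -2/41 (R = 2/(-41) = 2*(-1/41) = -2/41 ≈ -0.048781)
m = 47 (m = -25 - 1*(-72) = -25 + 72 = 47)
(R + 58)*(-72 + m) = (-2/41 + 58)*(-72 + 47) = (2376/41)*(-25) = -59400/41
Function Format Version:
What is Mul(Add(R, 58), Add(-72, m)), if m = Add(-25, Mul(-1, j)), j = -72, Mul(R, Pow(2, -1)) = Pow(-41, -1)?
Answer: Rational(-59400, 41) ≈ -1448.8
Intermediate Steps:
R = Rational(-2, 41) (R = Mul(2, Pow(-41, -1)) = Mul(2, Rational(-1, 41)) = Rational(-2, 41) ≈ -0.048781)
m = 47 (m = Add(-25, Mul(-1, -72)) = Add(-25, 72) = 47)
Mul(Add(R, 58), Add(-72, m)) = Mul(Add(Rational(-2, 41), 58), Add(-72, 47)) = Mul(Rational(2376, 41), -25) = Rational(-59400, 41)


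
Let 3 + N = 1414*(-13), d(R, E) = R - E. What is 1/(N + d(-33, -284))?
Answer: -1/18134 ≈ -5.5145e-5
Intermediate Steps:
N = -18385 (N = -3 + 1414*(-13) = -3 - 18382 = -18385)
1/(N + d(-33, -284)) = 1/(-18385 + (-33 - 1*(-284))) = 1/(-18385 + (-33 + 284)) = 1/(-18385 + 251) = 1/(-18134) = -1/18134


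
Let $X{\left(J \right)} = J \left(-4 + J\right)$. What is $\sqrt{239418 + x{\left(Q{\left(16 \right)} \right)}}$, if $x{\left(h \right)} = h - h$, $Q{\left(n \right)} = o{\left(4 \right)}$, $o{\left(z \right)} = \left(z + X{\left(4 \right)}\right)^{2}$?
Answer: $3 \sqrt{26602} \approx 489.3$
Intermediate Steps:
$o{\left(z \right)} = z^{2}$ ($o{\left(z \right)} = \left(z + 4 \left(-4 + 4\right)\right)^{2} = \left(z + 4 \cdot 0\right)^{2} = \left(z + 0\right)^{2} = z^{2}$)
$Q{\left(n \right)} = 16$ ($Q{\left(n \right)} = 4^{2} = 16$)
$x{\left(h \right)} = 0$
$\sqrt{239418 + x{\left(Q{\left(16 \right)} \right)}} = \sqrt{239418 + 0} = \sqrt{239418} = 3 \sqrt{26602}$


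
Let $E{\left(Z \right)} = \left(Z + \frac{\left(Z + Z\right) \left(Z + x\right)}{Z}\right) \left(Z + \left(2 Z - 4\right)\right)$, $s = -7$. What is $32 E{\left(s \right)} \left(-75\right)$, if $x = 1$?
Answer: $-1140000$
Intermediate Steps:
$E{\left(Z \right)} = \left(-4 + 3 Z\right) \left(2 + 3 Z\right)$ ($E{\left(Z \right)} = \left(Z + \frac{\left(Z + Z\right) \left(Z + 1\right)}{Z}\right) \left(Z + \left(2 Z - 4\right)\right) = \left(Z + \frac{2 Z \left(1 + Z\right)}{Z}\right) \left(Z + \left(-4 + 2 Z\right)\right) = \left(Z + \frac{2 Z \left(1 + Z\right)}{Z}\right) \left(-4 + 3 Z\right) = \left(Z + \left(2 + 2 Z\right)\right) \left(-4 + 3 Z\right) = \left(2 + 3 Z\right) \left(-4 + 3 Z\right) = \left(-4 + 3 Z\right) \left(2 + 3 Z\right)$)
$32 E{\left(s \right)} \left(-75\right) = 32 \left(-8 - -42 + 9 \left(-7\right)^{2}\right) \left(-75\right) = 32 \left(-8 + 42 + 9 \cdot 49\right) \left(-75\right) = 32 \left(-8 + 42 + 441\right) \left(-75\right) = 32 \cdot 475 \left(-75\right) = 15200 \left(-75\right) = -1140000$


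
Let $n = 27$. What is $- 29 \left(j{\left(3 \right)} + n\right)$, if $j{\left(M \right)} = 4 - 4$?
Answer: $-783$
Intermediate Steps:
$j{\left(M \right)} = 0$ ($j{\left(M \right)} = 4 - 4 = 0$)
$- 29 \left(j{\left(3 \right)} + n\right) = - 29 \left(0 + 27\right) = \left(-29\right) 27 = -783$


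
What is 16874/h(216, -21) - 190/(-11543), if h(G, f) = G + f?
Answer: 14985664/173145 ≈ 86.550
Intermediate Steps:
16874/h(216, -21) - 190/(-11543) = 16874/(216 - 21) - 190/(-11543) = 16874/195 - 190*(-1/11543) = 16874*(1/195) + 190/11543 = 1298/15 + 190/11543 = 14985664/173145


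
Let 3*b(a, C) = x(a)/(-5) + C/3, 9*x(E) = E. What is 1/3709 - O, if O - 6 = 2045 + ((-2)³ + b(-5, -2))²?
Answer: -5726769451/2703861 ≈ -2118.0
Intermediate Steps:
x(E) = E/9
b(a, C) = -a/135 + C/9 (b(a, C) = ((a/9)/(-5) + C/3)/3 = ((a/9)*(-⅕) + C*(⅓))/3 = (-a/45 + C/3)/3 = -a/135 + C/9)
O = 1544020/729 (O = 6 + (2045 + ((-2)³ + (-1/135*(-5) + (⅑)*(-2)))²) = 6 + (2045 + (-8 + (1/27 - 2/9))²) = 6 + (2045 + (-8 - 5/27)²) = 6 + (2045 + (-221/27)²) = 6 + (2045 + 48841/729) = 6 + 1539646/729 = 1544020/729 ≈ 2118.0)
1/3709 - O = 1/3709 - 1*1544020/729 = 1/3709 - 1544020/729 = -5726769451/2703861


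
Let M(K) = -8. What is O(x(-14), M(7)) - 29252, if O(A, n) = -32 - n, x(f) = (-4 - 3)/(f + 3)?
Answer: -29276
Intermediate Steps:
x(f) = -7/(3 + f)
O(x(-14), M(7)) - 29252 = (-32 - 1*(-8)) - 29252 = (-32 + 8) - 29252 = -24 - 29252 = -29276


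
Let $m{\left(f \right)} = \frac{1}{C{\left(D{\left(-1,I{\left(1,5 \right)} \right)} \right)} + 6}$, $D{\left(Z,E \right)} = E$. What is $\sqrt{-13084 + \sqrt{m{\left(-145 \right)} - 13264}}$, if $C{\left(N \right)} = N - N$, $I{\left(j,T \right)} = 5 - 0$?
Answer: $\frac{\sqrt{-471024 + 6 i \sqrt{477498}}}{6} \approx 0.50342 + 114.39 i$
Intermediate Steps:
$I{\left(j,T \right)} = 5$ ($I{\left(j,T \right)} = 5 + 0 = 5$)
$C{\left(N \right)} = 0$
$m{\left(f \right)} = \frac{1}{6}$ ($m{\left(f \right)} = \frac{1}{0 + 6} = \frac{1}{6}$)
$\sqrt{-13084 + \sqrt{m{\left(-145 \right)} - 13264}} = \sqrt{-13084 + \sqrt{\frac{1}{6} - 13264}} = \sqrt{-13084 + \sqrt{- \frac{79583}{6}}} = \sqrt{-13084 + \frac{i \sqrt{477498}}{6}}$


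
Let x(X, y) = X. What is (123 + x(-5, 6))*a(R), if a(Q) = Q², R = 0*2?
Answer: 0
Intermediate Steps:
R = 0
(123 + x(-5, 6))*a(R) = (123 - 5)*0² = 118*0 = 0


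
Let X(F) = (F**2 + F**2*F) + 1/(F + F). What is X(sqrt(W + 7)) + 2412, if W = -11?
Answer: 2408 - 33*I/4 ≈ 2408.0 - 8.25*I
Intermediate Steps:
X(F) = F**2 + F**3 + 1/(2*F) (X(F) = (F**2 + F**3) + 1/(2*F) = F**2 + F**3 + 1/(2*F))
X(sqrt(W + 7)) + 2412 = ((sqrt(-11 + 7))**2 + (sqrt(-11 + 7))**3 + 1/(2*(sqrt(-11 + 7)))) + 2412 = ((sqrt(-4))**2 + (sqrt(-4))**3 + 1/(2*(sqrt(-4)))) + 2412 = ((2*I)**2 + (2*I)**3 + 1/(2*((2*I)))) + 2412 = (-4 - 8*I + (-I/2)/2) + 2412 = (-4 - 8*I - I/4) + 2412 = (-4 - 33*I/4) + 2412 = 2408 - 33*I/4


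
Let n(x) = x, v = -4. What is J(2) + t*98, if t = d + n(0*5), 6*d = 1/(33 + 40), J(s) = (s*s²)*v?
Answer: -6959/219 ≈ -31.776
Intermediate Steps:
J(s) = -4*s³ (J(s) = (s*s²)*(-4) = s³*(-4) = -4*s³)
d = 1/438 (d = 1/(6*(33 + 40)) = (⅙)/73 = (⅙)*(1/73) = 1/438 ≈ 0.0022831)
t = 1/438 (t = 1/438 + 0*5 = 1/438 + 0 = 1/438 ≈ 0.0022831)
J(2) + t*98 = -4*2³ + (1/438)*98 = -4*8 + 49/219 = -32 + 49/219 = -6959/219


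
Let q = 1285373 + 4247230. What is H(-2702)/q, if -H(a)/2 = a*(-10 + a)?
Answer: -4885216/1844201 ≈ -2.6490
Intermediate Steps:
H(a) = -2*a*(-10 + a)
q = 5532603
H(-2702)/q = (2*(-2702)*(10 - 1*(-2702)))/5532603 = (2*(-2702)*(10 + 2702))*(1/5532603) = (2*(-2702)*2712)*(1/5532603) = -14655648*1/5532603 = -4885216/1844201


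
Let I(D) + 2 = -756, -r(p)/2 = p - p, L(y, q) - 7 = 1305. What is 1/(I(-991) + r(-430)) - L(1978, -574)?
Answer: -994497/758 ≈ -1312.0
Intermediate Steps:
L(y, q) = 1312 (L(y, q) = 7 + 1305 = 1312)
r(p) = 0 (r(p) = -2*(p - p) = -2*0 = 0)
I(D) = -758 (I(D) = -2 - 756 = -758)
1/(I(-991) + r(-430)) - L(1978, -574) = 1/(-758 + 0) - 1*1312 = 1/(-758) - 1312 = -1/758 - 1312 = -994497/758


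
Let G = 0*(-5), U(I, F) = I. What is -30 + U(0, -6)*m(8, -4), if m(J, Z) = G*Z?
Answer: -30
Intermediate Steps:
G = 0
m(J, Z) = 0 (m(J, Z) = 0*Z = 0)
-30 + U(0, -6)*m(8, -4) = -30 + 0*0 = -30 + 0 = -30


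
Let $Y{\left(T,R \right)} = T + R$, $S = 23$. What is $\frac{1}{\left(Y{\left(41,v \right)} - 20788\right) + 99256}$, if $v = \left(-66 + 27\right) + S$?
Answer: $\frac{1}{78493} \approx 1.274 \cdot 10^{-5}$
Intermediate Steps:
$v = -16$ ($v = \left(-66 + 27\right) + 23 = -39 + 23 = -16$)
$Y{\left(T,R \right)} = R + T$
$\frac{1}{\left(Y{\left(41,v \right)} - 20788\right) + 99256} = \frac{1}{\left(\left(-16 + 41\right) - 20788\right) + 99256} = \frac{1}{\left(25 - 20788\right) + 99256} = \frac{1}{-20763 + 99256} = \frac{1}{78493}$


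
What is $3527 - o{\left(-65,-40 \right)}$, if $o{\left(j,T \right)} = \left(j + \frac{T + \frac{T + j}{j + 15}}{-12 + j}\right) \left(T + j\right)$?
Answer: $- \frac{71419}{22} \approx -3246.3$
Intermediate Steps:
$o{\left(j,T \right)} = \left(T + j\right) \left(j + \frac{T + \frac{T + j}{15 + j}}{-12 + j}\right)$ ($o{\left(j,T \right)} = \left(j + \frac{T + \frac{T + j}{15 + j}}{-12 + j}\right) \left(T + j\right) = \left(T + j\right) \left(j + \frac{T + \frac{T + j}{15 + j}}{-12 + j}\right)$)
$3527 - o{\left(-65,-40 \right)} = 3527 - \frac{\left(-65\right)^{4} - 179 \left(-65\right)^{2} + 3 \left(-65\right)^{3} + 16 \left(-40\right)^{2} - 40 \left(-65\right)^{3} - 65 \left(-40\right)^{2} - \left(-6520\right) \left(-65\right) + 4 \left(-40\right) \left(-65\right)^{2}}{-180 + \left(-65\right)^{2} + 3 \left(-65\right)} = 3527 - \frac{17850625 - 756275 + 3 \left(-274625\right) + 16 \cdot 1600 - -10985000 - 104000 - 423800 + 4 \left(-40\right) 4225}{-180 + 4225 - 195} = 3527 - \frac{17850625 - 756275 - 823875 + 25600 + 10985000 - 104000 - 423800 - 676000}{3850} = 3527 - \frac{1}{3850} \cdot 26077275 = 3527 - \frac{149013}{22} = - \frac{71419}{22}$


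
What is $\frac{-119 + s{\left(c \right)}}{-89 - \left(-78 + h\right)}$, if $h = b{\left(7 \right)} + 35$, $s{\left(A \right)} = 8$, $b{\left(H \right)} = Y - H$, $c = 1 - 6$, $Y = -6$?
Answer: $\frac{37}{11} \approx 3.3636$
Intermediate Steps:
$c = -5$
$b{\left(H \right)} = -6 - H$
$h = 22$ ($h = \left(-6 - 7\right) + 35 = -13 + 35 = 22$)
$\frac{-119 + s{\left(c \right)}}{-89 - \left(-78 + h\right)} = \frac{-119 + 8}{-89 + \left(78 - 22\right)} = - \frac{111}{-89 + \left(78 - 22\right)} = - \frac{111}{-89 + 56} = - \frac{111}{-33} = \left(-111\right) \left(- \frac{1}{33}\right) = \frac{37}{11}$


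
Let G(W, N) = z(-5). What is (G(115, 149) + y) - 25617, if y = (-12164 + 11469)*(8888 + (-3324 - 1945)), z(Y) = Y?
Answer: -2540827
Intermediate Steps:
G(W, N) = -5
y = -2515205 (y = -695*(8888 - 5269) = -695*3619 = -2515205)
(G(115, 149) + y) - 25617 = (-5 - 2515205) - 25617 = -2515210 - 25617 = -2540827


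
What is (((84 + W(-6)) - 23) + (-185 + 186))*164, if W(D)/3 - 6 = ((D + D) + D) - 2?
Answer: 3280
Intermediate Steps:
W(D) = 12 + 9*D (W(D) = 18 + 3*(((D + D) + D) - 2) = 18 + 3*((2*D + D) - 2) = 18 + 3*(3*D - 2) = 18 + 3*(-2 + 3*D) = 18 + (-6 + 9*D) = 12 + 9*D)
(((84 + W(-6)) - 23) + (-185 + 186))*164 = (((84 + (12 + 9*(-6))) - 23) + (-185 + 186))*164 = (((84 + (12 - 54)) - 23) + 1)*164 = (((84 - 42) - 23) + 1)*164 = ((42 - 23) + 1)*164 = (19 + 1)*164 = 20*164 = 3280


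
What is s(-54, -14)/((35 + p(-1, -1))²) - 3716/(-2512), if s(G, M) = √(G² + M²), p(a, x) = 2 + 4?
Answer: 929/628 + 2*√778/1681 ≈ 1.5125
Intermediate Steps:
p(a, x) = 6
s(-54, -14)/((35 + p(-1, -1))²) - 3716/(-2512) = √((-54)² + (-14)²)/((35 + 6)²) - 3716/(-2512) = √(2916 + 196)/(41²) - 3716*(-1/2512) = √3112/1681 + 929/628 = (2*√778)*(1/1681) + 929/628 = 2*√778/1681 + 929/628 = 929/628 + 2*√778/1681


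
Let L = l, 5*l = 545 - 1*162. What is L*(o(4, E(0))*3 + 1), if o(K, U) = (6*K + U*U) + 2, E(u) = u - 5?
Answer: 58982/5 ≈ 11796.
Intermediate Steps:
E(u) = -5 + u
l = 383/5 (l = (545 - 1*162)/5 = (545 - 162)/5 = (⅕)*383 = 383/5 ≈ 76.600)
L = 383/5 ≈ 76.600
o(K, U) = 2 + U² + 6*K (o(K, U) = (6*K + U²) + 2 = (U² + 6*K) + 2 = 2 + U² + 6*K)
L*(o(4, E(0))*3 + 1) = 383*((2 + (-5 + 0)² + 6*4)*3 + 1)/5 = 383*((2 + (-5)² + 24)*3 + 1)/5 = 383*((2 + 25 + 24)*3 + 1)/5 = 383*(51*3 + 1)/5 = 383*(153 + 1)/5 = (383/5)*154 = 58982/5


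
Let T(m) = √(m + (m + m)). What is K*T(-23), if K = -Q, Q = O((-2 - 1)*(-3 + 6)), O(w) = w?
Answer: 9*I*√69 ≈ 74.76*I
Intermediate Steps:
Q = -9 (Q = (-2 - 1)*(-3 + 6) = -3*3 = -9)
K = 9 (K = -1*(-9) = 9)
T(m) = √3*√m (T(m) = √(m + 2*m) = √(3*m) = √3*√m)
K*T(-23) = 9*(√3*√(-23)) = 9*(√3*(I*√23)) = 9*(I*√69) = 9*I*√69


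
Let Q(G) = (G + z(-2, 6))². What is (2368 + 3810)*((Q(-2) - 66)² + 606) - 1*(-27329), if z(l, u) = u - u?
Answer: 27519429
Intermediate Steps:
z(l, u) = 0
Q(G) = G² (Q(G) = (G + 0)² = G²)
(2368 + 3810)*((Q(-2) - 66)² + 606) - 1*(-27329) = (2368 + 3810)*(((-2)² - 66)² + 606) - 1*(-27329) = 6178*((4 - 66)² + 606) + 27329 = 6178*((-62)² + 606) + 27329 = 6178*(3844 + 606) + 27329 = 6178*4450 + 27329 = 27492100 + 27329 = 27519429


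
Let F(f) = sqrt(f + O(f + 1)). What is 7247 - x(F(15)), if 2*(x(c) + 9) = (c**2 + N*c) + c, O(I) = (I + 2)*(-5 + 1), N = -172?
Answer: 14569/2 + 171*I*sqrt(57)/2 ≈ 7284.5 + 645.51*I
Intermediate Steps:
O(I) = -8 - 4*I (O(I) = (2 + I)*(-4) = -8 - 4*I)
F(f) = sqrt(-12 - 3*f) (F(f) = sqrt(f + (-8 - 4*(f + 1))) = sqrt(f + (-8 - 4*(1 + f))) = sqrt(f + (-8 + (-4 - 4*f))) = sqrt(f + (-12 - 4*f)) = sqrt(-12 - 3*f))
x(c) = -9 + c**2/2 - 171*c/2 (x(c) = -9 + ((c**2 - 172*c) + c)/2 = -9 + (c**2 - 171*c)/2 = -9 + (c**2/2 - 171*c/2) = -9 + c**2/2 - 171*c/2)
7247 - x(F(15)) = 7247 - (-9 + (sqrt(-12 - 3*15))**2/2 - 171*sqrt(-12 - 3*15)/2) = 7247 - (-9 + (sqrt(-12 - 45))**2/2 - 171*sqrt(-12 - 45)/2) = 7247 - (-9 + (sqrt(-57))**2/2 - 171*I*sqrt(57)/2) = 7247 - (-9 + (I*sqrt(57))**2/2 - 171*I*sqrt(57)/2) = 7247 - (-9 + (1/2)*(-57) - 171*I*sqrt(57)/2) = 7247 - (-9 - 57/2 - 171*I*sqrt(57)/2) = 7247 - (-75/2 - 171*I*sqrt(57)/2) = 7247 + (75/2 + 171*I*sqrt(57)/2) = 14569/2 + 171*I*sqrt(57)/2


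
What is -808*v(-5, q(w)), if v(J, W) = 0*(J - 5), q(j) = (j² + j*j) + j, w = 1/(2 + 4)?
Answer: 0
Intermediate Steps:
w = ⅙ (w = 1/6 = ⅙ ≈ 0.16667)
q(j) = j + 2*j² (q(j) = (j² + j²) + j = 2*j² + j = j + 2*j²)
v(J, W) = 0 (v(J, W) = 0*(-5 + J) = 0)
-808*v(-5, q(w)) = -808*0 = 0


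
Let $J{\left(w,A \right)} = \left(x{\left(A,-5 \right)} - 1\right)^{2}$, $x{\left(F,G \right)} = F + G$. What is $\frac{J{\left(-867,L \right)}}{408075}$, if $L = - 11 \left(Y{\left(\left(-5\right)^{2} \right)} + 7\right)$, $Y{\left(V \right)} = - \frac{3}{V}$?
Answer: $\frac{4169764}{255046875} \approx 0.016349$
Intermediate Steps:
$L = - \frac{1892}{25}$ ($L = - 11 \left(- \frac{3}{\left(-5\right)^{2}} + 7\right) = - 11 \left(- \frac{3}{25} + 7\right) = \left(-11\right) \frac{172}{25} = - \frac{1892}{25} \approx -75.68$)
$J{\left(w,A \right)} = \left(-6 + A\right)^{2}$ ($J{\left(w,A \right)} = \left(\left(A - 5\right) - 1\right)^{2} = \left(\left(-5 + A\right) - 1\right)^{2} = \left(-6 + A\right)^{2}$)
$\frac{J{\left(-867,L \right)}}{408075} = \frac{\left(-6 - \frac{1892}{25}\right)^{2}}{408075} = \left(- \frac{2042}{25}\right)^{2} \cdot \frac{1}{408075} = \frac{4169764}{625} \cdot \frac{1}{408075} = \frac{4169764}{255046875}$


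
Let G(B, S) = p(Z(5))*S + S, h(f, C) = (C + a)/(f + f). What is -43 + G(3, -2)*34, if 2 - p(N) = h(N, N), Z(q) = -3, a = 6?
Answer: -281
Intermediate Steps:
h(f, C) = (6 + C)/(2*f) (h(f, C) = (C + 6)/(f + f) = (6 + C)/((2*f)) = (6 + C)*(1/(2*f)) = (6 + C)/(2*f))
p(N) = 2 - (6 + N)/(2*N)
G(B, S) = 7*S/2 (G(B, S) = (3/2 - 3/(-3))*S + S = (3/2 - 3*(-⅓))*S + S = (3/2 + 1)*S + S = 5*S/2 + S = 7*S/2)
-43 + G(3, -2)*34 = -43 + ((7/2)*(-2))*34 = -43 - 7*34 = -43 - 238 = -281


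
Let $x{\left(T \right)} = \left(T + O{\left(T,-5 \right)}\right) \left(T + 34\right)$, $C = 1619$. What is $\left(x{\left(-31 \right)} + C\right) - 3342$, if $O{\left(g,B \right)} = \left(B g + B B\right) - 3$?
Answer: $-1285$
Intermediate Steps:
$O{\left(g,B \right)} = -3 + B^{2} + B g$ ($O{\left(g,B \right)} = \left(B g + B^{2}\right) - 3 = \left(B^{2} + B g\right) - 3 = -3 + B^{2} + B g$)
$x{\left(T \right)} = \left(22 - 4 T\right) \left(34 + T\right)$ ($x{\left(T \right)} = \left(T - \left(3 - 25 + 5 T\right)\right) \left(T + 34\right) = \left(T - \left(-22 + 5 T\right)\right) \left(34 + T\right) = \left(22 - 4 T\right) \left(34 + T\right)$)
$\left(x{\left(-31 \right)} + C\right) - 3342 = \left(\left(748 - -3534 - 4 \left(-31\right)^{2}\right) + 1619\right) - 3342 = \left(\left(748 + 3534 - 3844\right) + 1619\right) - 3342 = \left(438 + 1619\right) - 3342 = 2057 - 3342 = -1285$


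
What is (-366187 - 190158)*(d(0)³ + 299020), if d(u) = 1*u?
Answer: -166358281900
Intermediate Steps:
d(u) = u
(-366187 - 190158)*(d(0)³ + 299020) = (-366187 - 190158)*(0³ + 299020) = -556345*(0 + 299020) = -556345*299020 = -166358281900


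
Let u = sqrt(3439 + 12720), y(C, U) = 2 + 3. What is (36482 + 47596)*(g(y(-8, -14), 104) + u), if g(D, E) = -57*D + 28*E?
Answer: 220872906 + 84078*sqrt(16159) ≈ 2.3156e+8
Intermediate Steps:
y(C, U) = 5
u = sqrt(16159) ≈ 127.12
(36482 + 47596)*(g(y(-8, -14), 104) + u) = (36482 + 47596)*((-57*5 + 28*104) + sqrt(16159)) = 84078*((-285 + 2912) + sqrt(16159)) = 84078*(2627 + sqrt(16159)) = 220872906 + 84078*sqrt(16159)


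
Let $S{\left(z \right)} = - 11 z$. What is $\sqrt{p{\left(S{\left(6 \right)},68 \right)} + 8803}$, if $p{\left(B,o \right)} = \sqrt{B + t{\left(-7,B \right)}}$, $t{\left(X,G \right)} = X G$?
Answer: $\sqrt{8803 + 6 \sqrt{11}} \approx 93.93$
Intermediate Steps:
$t{\left(X,G \right)} = G X$
$p{\left(B,o \right)} = \sqrt{6} \sqrt{- B}$ ($p{\left(B,o \right)} = \sqrt{B + B \left(-7\right)} = \sqrt{B - 7 B} = \sqrt{- 6 B} = \sqrt{6} \sqrt{- B}$)
$\sqrt{p{\left(S{\left(6 \right)},68 \right)} + 8803} = \sqrt{\sqrt{6} \sqrt{- \left(-11\right) 6} + 8803} = \sqrt{\sqrt{6} \sqrt{\left(-1\right) \left(-66\right)} + 8803} = \sqrt{\sqrt{6} \sqrt{66} + 8803} = \sqrt{6 \sqrt{11} + 8803} = \sqrt{8803 + 6 \sqrt{11}}$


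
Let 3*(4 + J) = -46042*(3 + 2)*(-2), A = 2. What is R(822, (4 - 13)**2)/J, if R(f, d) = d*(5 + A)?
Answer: 1701/460408 ≈ 0.0036945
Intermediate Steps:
J = 460408/3 (J = -4 + (-46042*(3 + 2)*(-2))/3 = -4 + (-230210*(-2))/3 = -4 + (-46042*(-10))/3 = -4 + (1/3)*460420 = -4 + 460420/3 = 460408/3 ≈ 1.5347e+5)
R(f, d) = 7*d (R(f, d) = d*(5 + 2) = d*7 = 7*d)
R(822, (4 - 13)**2)/J = (7*(4 - 13)**2)/(460408/3) = (7*(-9)**2)*(3/460408) = (7*81)*(3/460408) = 567*(3/460408) = 1701/460408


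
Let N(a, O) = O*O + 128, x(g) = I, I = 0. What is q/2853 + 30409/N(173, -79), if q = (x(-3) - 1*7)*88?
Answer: 27611191/6056919 ≈ 4.5586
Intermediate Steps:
x(g) = 0
N(a, O) = 128 + O² (N(a, O) = O² + 128 = 128 + O²)
q = -616 (q = (0 - 1*7)*88 = (0 - 7)*88 = -7*88 = -616)
q/2853 + 30409/N(173, -79) = -616/2853 + 30409/(128 + (-79)²) = -616*1/2853 + 30409/(128 + 6241) = -616/2853 + 30409/6369 = 27611191/6056919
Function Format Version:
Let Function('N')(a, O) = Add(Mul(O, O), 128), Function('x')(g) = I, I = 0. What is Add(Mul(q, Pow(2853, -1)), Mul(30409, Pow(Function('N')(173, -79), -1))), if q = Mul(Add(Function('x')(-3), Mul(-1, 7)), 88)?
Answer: Rational(27611191, 6056919) ≈ 4.5586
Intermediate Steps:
Function('x')(g) = 0
Function('N')(a, O) = Add(128, Pow(O, 2)) (Function('N')(a, O) = Add(Pow(O, 2), 128) = Add(128, Pow(O, 2)))
q = -616 (q = Mul(Add(0, Mul(-1, 7)), 88) = Mul(Add(0, -7), 88) = Mul(-7, 88) = -616)
Add(Mul(q, Pow(2853, -1)), Mul(30409, Pow(Function('N')(173, -79), -1))) = Add(Mul(-616, Pow(2853, -1)), Mul(30409, Pow(Add(128, Pow(-79, 2)), -1))) = Add(Mul(-616, Rational(1, 2853)), Mul(30409, Pow(Add(128, 6241), -1))) = Add(Rational(-616, 2853), Mul(30409, Pow(6369, -1))) = Add(Rational(-616, 2853), Mul(30409, Rational(1, 6369))) = Add(Rational(-616, 2853), Rational(30409, 6369)) = Rational(27611191, 6056919)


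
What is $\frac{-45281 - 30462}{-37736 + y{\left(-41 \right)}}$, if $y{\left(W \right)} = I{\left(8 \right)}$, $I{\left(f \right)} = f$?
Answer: $\frac{75743}{37728} \approx 2.0076$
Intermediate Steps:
$y{\left(W \right)} = 8$
$\frac{-45281 - 30462}{-37736 + y{\left(-41 \right)}} = \frac{-45281 - 30462}{-37736 + 8} = - \frac{75743}{-37728} = \left(-75743\right) \left(- \frac{1}{37728}\right) = \frac{75743}{37728}$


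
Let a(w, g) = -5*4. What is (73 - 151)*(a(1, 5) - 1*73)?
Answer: 7254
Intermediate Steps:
a(w, g) = -20
(73 - 151)*(a(1, 5) - 1*73) = (73 - 151)*(-20 - 1*73) = -78*(-20 - 73) = -78*(-93) = 7254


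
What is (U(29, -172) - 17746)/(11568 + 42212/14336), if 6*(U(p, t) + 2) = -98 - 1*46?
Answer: -63694848/41470265 ≈ -1.5359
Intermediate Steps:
U(p, t) = -26 (U(p, t) = -2 + (-98 - 1*46)/6 = -2 + (-98 - 46)/6 = -2 + (⅙)*(-144) = -2 - 24 = -26)
(U(29, -172) - 17746)/(11568 + 42212/14336) = (-26 - 17746)/(11568 + 42212/14336) = -17772/(11568 + 42212*(1/14336)) = -17772/(11568 + 10553/3584) = -17772/41470265/3584 = -17772*3584/41470265 = -63694848/41470265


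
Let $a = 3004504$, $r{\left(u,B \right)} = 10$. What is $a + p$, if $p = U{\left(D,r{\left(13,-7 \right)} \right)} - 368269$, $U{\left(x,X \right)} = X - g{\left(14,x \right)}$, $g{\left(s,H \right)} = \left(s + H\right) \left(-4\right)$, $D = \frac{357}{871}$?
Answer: $\frac{2296219599}{871} \approx 2.6363 \cdot 10^{6}$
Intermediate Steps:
$D = \frac{357}{871}$ ($D = 357 \cdot \frac{1}{871} = \frac{357}{871} \approx 0.40987$)
$g{\left(s,H \right)} = - 4 H - 4 s$ ($g{\left(s,H \right)} = \left(H + s\right) \left(-4\right) = - 4 H - 4 s$)
$U{\left(x,X \right)} = 56 + X + 4 x$ ($U{\left(x,X \right)} = X - \left(- 4 x - 56\right) = X - \left(-56 - 4 x\right) = X + \left(56 + 4 x\right) = 56 + X + 4 x$)
$p = - \frac{320703385}{871}$ ($p = \left(56 + 10 + 4 \cdot \frac{357}{871}\right) - 368269 = \left(56 + 10 + \frac{1428}{871}\right) - 368269 = \frac{58914}{871} - 368269 = - \frac{320703385}{871} \approx -3.682 \cdot 10^{5}$)
$a + p = 3004504 - \frac{320703385}{871} = \frac{2296219599}{871}$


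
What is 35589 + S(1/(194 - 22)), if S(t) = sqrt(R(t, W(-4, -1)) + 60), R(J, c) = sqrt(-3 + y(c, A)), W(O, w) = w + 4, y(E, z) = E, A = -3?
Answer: 35589 + 2*sqrt(15) ≈ 35597.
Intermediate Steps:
W(O, w) = 4 + w
R(J, c) = sqrt(-3 + c)
S(t) = 2*sqrt(15) (S(t) = sqrt(sqrt(-3 + (4 - 1)) + 60) = sqrt(sqrt(-3 + 3) + 60) = sqrt(sqrt(0) + 60) = sqrt(0 + 60) = sqrt(60) = 2*sqrt(15))
35589 + S(1/(194 - 22)) = 35589 + 2*sqrt(15)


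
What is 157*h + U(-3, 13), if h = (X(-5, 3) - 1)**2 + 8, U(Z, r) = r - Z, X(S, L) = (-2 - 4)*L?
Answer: 57949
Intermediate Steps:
X(S, L) = -6*L
h = 369 (h = (-6*3 - 1)**2 + 8 = (-18 - 1)**2 + 8 = (-19)**2 + 8 = 361 + 8 = 369)
157*h + U(-3, 13) = 157*369 + (13 - 1*(-3)) = 57933 + (13 + 3) = 57933 + 16 = 57949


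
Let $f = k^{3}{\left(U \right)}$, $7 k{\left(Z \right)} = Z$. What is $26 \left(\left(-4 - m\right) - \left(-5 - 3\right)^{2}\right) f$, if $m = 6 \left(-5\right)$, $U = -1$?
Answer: $\frac{988}{343} \approx 2.8805$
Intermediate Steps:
$k{\left(Z \right)} = \frac{Z}{7}$
$m = -30$
$f = - \frac{1}{343}$ ($f = \left(\frac{1}{7} \left(-1\right)\right)^{3} = \left(- \frac{1}{7}\right)^{3} = - \frac{1}{343} \approx -0.0029155$)
$26 \left(\left(-4 - m\right) - \left(-5 - 3\right)^{2}\right) f = 26 \left(\left(-4 - -30\right) - \left(-5 - 3\right)^{2}\right) \left(- \frac{1}{343}\right) = 26 \left(\left(-4 + 30\right) - \left(-8\right)^{2}\right) \left(- \frac{1}{343}\right) = 26 \left(26 - 64\right) \left(- \frac{1}{343}\right) = 26 \left(-38\right) \left(- \frac{1}{343}\right) = \left(-988\right) \left(- \frac{1}{343}\right) = \frac{988}{343}$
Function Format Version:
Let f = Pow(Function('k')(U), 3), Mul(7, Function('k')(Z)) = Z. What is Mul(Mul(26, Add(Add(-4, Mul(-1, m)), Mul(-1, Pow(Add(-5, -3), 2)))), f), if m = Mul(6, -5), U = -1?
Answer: Rational(988, 343) ≈ 2.8805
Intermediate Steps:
Function('k')(Z) = Mul(Rational(1, 7), Z)
m = -30
f = Rational(-1, 343) (f = Pow(Mul(Rational(1, 7), -1), 3) = Pow(Rational(-1, 7), 3) = Rational(-1, 343) ≈ -0.0029155)
Mul(Mul(26, Add(Add(-4, Mul(-1, m)), Mul(-1, Pow(Add(-5, -3), 2)))), f) = Mul(Mul(26, Add(Add(-4, Mul(-1, -30)), Mul(-1, Pow(Add(-5, -3), 2)))), Rational(-1, 343)) = Mul(Mul(26, Add(Add(-4, 30), Mul(-1, Pow(-8, 2)))), Rational(-1, 343)) = Mul(Mul(26, Add(26, Mul(-1, 64))), Rational(-1, 343)) = Mul(Mul(26, Add(26, -64)), Rational(-1, 343)) = Mul(Mul(26, -38), Rational(-1, 343)) = Mul(-988, Rational(-1, 343)) = Rational(988, 343)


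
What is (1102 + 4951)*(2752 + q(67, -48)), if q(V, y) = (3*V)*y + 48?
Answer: -41450944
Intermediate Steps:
q(V, y) = 48 + 3*V*y (q(V, y) = 3*V*y + 48 = 48 + 3*V*y)
(1102 + 4951)*(2752 + q(67, -48)) = (1102 + 4951)*(2752 + (48 + 3*67*(-48))) = 6053*(2752 + (48 - 9648)) = 6053*(2752 - 9600) = 6053*(-6848) = -41450944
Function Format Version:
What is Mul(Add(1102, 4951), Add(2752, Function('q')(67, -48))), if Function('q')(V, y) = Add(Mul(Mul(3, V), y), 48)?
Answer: -41450944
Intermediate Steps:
Function('q')(V, y) = Add(48, Mul(3, V, y)) (Function('q')(V, y) = Add(Mul(3, V, y), 48) = Add(48, Mul(3, V, y)))
Mul(Add(1102, 4951), Add(2752, Function('q')(67, -48))) = Mul(Add(1102, 4951), Add(2752, Add(48, Mul(3, 67, -48)))) = Mul(6053, Add(2752, Add(48, -9648))) = Mul(6053, Add(2752, -9600)) = Mul(6053, -6848) = -41450944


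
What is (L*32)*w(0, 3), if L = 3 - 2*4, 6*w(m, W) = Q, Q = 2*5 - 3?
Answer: -560/3 ≈ -186.67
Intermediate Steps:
Q = 7 (Q = 10 - 3 = 7)
w(m, W) = 7/6 (w(m, W) = (⅙)*7 = 7/6)
L = -5 (L = 3 - 8 = -5)
(L*32)*w(0, 3) = -5*32*(7/6) = -160*7/6 = -560/3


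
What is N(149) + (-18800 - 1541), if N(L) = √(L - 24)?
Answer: -20341 + 5*√5 ≈ -20330.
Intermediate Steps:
N(L) = √(-24 + L)
N(149) + (-18800 - 1541) = √(-24 + 149) + (-18800 - 1541) = √125 - 20341 = 5*√5 - 20341 = -20341 + 5*√5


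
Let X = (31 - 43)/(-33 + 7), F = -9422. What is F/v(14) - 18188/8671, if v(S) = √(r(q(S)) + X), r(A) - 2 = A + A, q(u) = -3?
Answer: -18188/8671 + 4711*I*√598/23 ≈ -2.0976 + 5008.8*I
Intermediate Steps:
X = 6/13 (X = -12/(-26) = -12*(-1/26) = 6/13 ≈ 0.46154)
r(A) = 2 + 2*A (r(A) = 2 + (A + A) = 2 + 2*A)
v(S) = I*√598/13 (v(S) = √((2 + 2*(-3)) + 6/13) = √((2 - 6) + 6/13) = √(-4 + 6/13) = √(-46/13) = I*√598/13)
F/v(14) - 18188/8671 = -9422*(-I*√598/46) - 18188/8671 = -(-4711)*I*√598/23 - 18188*1/8671 = 4711*I*√598/23 - 18188/8671 = -18188/8671 + 4711*I*√598/23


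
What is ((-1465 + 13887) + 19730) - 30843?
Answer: 1309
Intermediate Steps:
((-1465 + 13887) + 19730) - 30843 = (12422 + 19730) - 30843 = 32152 - 30843 = 1309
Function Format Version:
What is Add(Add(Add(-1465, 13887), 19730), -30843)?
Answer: 1309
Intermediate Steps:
Add(Add(Add(-1465, 13887), 19730), -30843) = Add(Add(12422, 19730), -30843) = Add(32152, -30843) = 1309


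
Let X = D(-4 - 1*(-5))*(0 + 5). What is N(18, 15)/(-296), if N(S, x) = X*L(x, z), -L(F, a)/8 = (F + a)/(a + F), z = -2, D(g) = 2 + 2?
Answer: 20/37 ≈ 0.54054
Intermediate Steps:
D(g) = 4
X = 20 (X = 4*(0 + 5) = 4*5 = 20)
L(F, a) = -8 (L(F, a) = -8*(F + a)/(a + F) = -8*(F + a)/(F + a) = -8*1 = -8)
N(S, x) = -160 (N(S, x) = 20*(-8) = -160)
N(18, 15)/(-296) = -160/(-296) = -160*(-1/296) = 20/37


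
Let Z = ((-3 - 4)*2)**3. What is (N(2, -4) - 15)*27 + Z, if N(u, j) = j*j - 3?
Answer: -2798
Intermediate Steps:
Z = -2744 (Z = (-7*2)**3 = (-14)**3 = -2744)
N(u, j) = -3 + j**2 (N(u, j) = j**2 - 3 = -3 + j**2)
(N(2, -4) - 15)*27 + Z = ((-3 + (-4)**2) - 15)*27 - 2744 = ((-3 + 16) - 15)*27 - 2744 = (13 - 15)*27 - 2744 = -2*27 - 2744 = -54 - 2744 = -2798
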